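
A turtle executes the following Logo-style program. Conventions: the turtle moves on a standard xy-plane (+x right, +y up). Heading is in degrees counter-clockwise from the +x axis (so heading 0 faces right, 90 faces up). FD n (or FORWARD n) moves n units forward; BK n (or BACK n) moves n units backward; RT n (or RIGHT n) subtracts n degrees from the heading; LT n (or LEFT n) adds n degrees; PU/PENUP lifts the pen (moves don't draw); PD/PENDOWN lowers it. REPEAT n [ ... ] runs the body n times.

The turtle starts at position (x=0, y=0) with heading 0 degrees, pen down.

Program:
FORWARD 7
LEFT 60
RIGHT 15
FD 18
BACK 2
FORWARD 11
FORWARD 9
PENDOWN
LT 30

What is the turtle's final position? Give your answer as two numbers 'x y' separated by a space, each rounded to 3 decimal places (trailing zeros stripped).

Answer: 32.456 25.456

Derivation:
Executing turtle program step by step:
Start: pos=(0,0), heading=0, pen down
FD 7: (0,0) -> (7,0) [heading=0, draw]
LT 60: heading 0 -> 60
RT 15: heading 60 -> 45
FD 18: (7,0) -> (19.728,12.728) [heading=45, draw]
BK 2: (19.728,12.728) -> (18.314,11.314) [heading=45, draw]
FD 11: (18.314,11.314) -> (26.092,19.092) [heading=45, draw]
FD 9: (26.092,19.092) -> (32.456,25.456) [heading=45, draw]
PD: pen down
LT 30: heading 45 -> 75
Final: pos=(32.456,25.456), heading=75, 5 segment(s) drawn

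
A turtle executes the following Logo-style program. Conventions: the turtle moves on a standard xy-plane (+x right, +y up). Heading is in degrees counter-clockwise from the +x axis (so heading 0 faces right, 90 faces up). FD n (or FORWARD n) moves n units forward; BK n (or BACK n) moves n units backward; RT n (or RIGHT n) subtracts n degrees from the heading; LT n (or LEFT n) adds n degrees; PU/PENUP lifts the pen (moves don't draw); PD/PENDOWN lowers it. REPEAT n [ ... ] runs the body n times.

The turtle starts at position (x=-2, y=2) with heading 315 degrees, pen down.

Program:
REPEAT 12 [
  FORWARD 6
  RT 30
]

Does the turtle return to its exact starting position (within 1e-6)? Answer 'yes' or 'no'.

Answer: yes

Derivation:
Executing turtle program step by step:
Start: pos=(-2,2), heading=315, pen down
REPEAT 12 [
  -- iteration 1/12 --
  FD 6: (-2,2) -> (2.243,-2.243) [heading=315, draw]
  RT 30: heading 315 -> 285
  -- iteration 2/12 --
  FD 6: (2.243,-2.243) -> (3.796,-8.038) [heading=285, draw]
  RT 30: heading 285 -> 255
  -- iteration 3/12 --
  FD 6: (3.796,-8.038) -> (2.243,-13.834) [heading=255, draw]
  RT 30: heading 255 -> 225
  -- iteration 4/12 --
  FD 6: (2.243,-13.834) -> (-2,-18.076) [heading=225, draw]
  RT 30: heading 225 -> 195
  -- iteration 5/12 --
  FD 6: (-2,-18.076) -> (-7.796,-19.629) [heading=195, draw]
  RT 30: heading 195 -> 165
  -- iteration 6/12 --
  FD 6: (-7.796,-19.629) -> (-13.591,-18.076) [heading=165, draw]
  RT 30: heading 165 -> 135
  -- iteration 7/12 --
  FD 6: (-13.591,-18.076) -> (-17.834,-13.834) [heading=135, draw]
  RT 30: heading 135 -> 105
  -- iteration 8/12 --
  FD 6: (-17.834,-13.834) -> (-19.387,-8.038) [heading=105, draw]
  RT 30: heading 105 -> 75
  -- iteration 9/12 --
  FD 6: (-19.387,-8.038) -> (-17.834,-2.243) [heading=75, draw]
  RT 30: heading 75 -> 45
  -- iteration 10/12 --
  FD 6: (-17.834,-2.243) -> (-13.591,2) [heading=45, draw]
  RT 30: heading 45 -> 15
  -- iteration 11/12 --
  FD 6: (-13.591,2) -> (-7.796,3.553) [heading=15, draw]
  RT 30: heading 15 -> 345
  -- iteration 12/12 --
  FD 6: (-7.796,3.553) -> (-2,2) [heading=345, draw]
  RT 30: heading 345 -> 315
]
Final: pos=(-2,2), heading=315, 12 segment(s) drawn

Start position: (-2, 2)
Final position: (-2, 2)
Distance = 0; < 1e-6 -> CLOSED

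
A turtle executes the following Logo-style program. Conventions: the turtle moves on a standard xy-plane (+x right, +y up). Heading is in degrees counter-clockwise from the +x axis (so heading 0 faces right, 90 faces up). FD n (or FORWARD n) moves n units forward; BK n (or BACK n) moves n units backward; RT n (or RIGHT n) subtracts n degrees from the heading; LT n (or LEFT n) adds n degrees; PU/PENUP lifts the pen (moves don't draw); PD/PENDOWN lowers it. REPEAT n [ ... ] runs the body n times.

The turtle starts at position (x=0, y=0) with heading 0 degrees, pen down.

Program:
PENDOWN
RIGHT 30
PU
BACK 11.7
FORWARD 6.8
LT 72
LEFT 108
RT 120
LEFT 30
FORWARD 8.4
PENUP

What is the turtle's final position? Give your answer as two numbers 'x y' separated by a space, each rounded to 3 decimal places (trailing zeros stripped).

Answer: -0.044 9.725

Derivation:
Executing turtle program step by step:
Start: pos=(0,0), heading=0, pen down
PD: pen down
RT 30: heading 0 -> 330
PU: pen up
BK 11.7: (0,0) -> (-10.132,5.85) [heading=330, move]
FD 6.8: (-10.132,5.85) -> (-4.244,2.45) [heading=330, move]
LT 72: heading 330 -> 42
LT 108: heading 42 -> 150
RT 120: heading 150 -> 30
LT 30: heading 30 -> 60
FD 8.4: (-4.244,2.45) -> (-0.044,9.725) [heading=60, move]
PU: pen up
Final: pos=(-0.044,9.725), heading=60, 0 segment(s) drawn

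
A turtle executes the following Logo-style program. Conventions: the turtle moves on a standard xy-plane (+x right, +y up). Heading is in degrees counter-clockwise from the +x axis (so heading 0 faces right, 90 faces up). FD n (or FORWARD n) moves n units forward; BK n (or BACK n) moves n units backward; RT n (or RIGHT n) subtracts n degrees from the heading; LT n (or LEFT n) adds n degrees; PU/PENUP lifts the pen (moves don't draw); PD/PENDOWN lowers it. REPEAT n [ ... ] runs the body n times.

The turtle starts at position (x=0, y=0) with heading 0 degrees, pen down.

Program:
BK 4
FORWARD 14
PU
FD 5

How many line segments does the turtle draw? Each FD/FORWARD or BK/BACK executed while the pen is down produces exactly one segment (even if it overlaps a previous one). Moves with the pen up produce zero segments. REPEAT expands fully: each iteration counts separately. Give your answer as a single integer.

Answer: 2

Derivation:
Executing turtle program step by step:
Start: pos=(0,0), heading=0, pen down
BK 4: (0,0) -> (-4,0) [heading=0, draw]
FD 14: (-4,0) -> (10,0) [heading=0, draw]
PU: pen up
FD 5: (10,0) -> (15,0) [heading=0, move]
Final: pos=(15,0), heading=0, 2 segment(s) drawn
Segments drawn: 2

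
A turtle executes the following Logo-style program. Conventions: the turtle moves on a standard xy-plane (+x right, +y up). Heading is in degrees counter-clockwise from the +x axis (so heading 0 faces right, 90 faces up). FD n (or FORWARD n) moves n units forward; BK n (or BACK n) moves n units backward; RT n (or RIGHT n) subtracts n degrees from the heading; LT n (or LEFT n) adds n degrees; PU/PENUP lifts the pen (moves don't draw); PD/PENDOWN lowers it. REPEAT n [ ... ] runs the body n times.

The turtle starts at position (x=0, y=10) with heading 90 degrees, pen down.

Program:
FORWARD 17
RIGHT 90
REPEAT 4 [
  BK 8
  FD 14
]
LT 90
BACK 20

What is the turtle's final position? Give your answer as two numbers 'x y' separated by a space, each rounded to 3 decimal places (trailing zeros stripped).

Executing turtle program step by step:
Start: pos=(0,10), heading=90, pen down
FD 17: (0,10) -> (0,27) [heading=90, draw]
RT 90: heading 90 -> 0
REPEAT 4 [
  -- iteration 1/4 --
  BK 8: (0,27) -> (-8,27) [heading=0, draw]
  FD 14: (-8,27) -> (6,27) [heading=0, draw]
  -- iteration 2/4 --
  BK 8: (6,27) -> (-2,27) [heading=0, draw]
  FD 14: (-2,27) -> (12,27) [heading=0, draw]
  -- iteration 3/4 --
  BK 8: (12,27) -> (4,27) [heading=0, draw]
  FD 14: (4,27) -> (18,27) [heading=0, draw]
  -- iteration 4/4 --
  BK 8: (18,27) -> (10,27) [heading=0, draw]
  FD 14: (10,27) -> (24,27) [heading=0, draw]
]
LT 90: heading 0 -> 90
BK 20: (24,27) -> (24,7) [heading=90, draw]
Final: pos=(24,7), heading=90, 10 segment(s) drawn

Answer: 24 7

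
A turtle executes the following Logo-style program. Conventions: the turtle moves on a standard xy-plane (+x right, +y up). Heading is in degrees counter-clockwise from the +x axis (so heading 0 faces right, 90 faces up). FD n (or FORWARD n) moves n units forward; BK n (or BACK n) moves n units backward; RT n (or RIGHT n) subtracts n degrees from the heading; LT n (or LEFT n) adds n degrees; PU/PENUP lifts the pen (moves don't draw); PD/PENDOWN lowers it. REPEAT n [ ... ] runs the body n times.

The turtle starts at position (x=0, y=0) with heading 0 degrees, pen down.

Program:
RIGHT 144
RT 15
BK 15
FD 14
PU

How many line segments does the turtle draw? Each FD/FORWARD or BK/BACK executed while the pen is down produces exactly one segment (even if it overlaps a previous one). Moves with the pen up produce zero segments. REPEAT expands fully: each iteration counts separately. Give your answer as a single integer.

Executing turtle program step by step:
Start: pos=(0,0), heading=0, pen down
RT 144: heading 0 -> 216
RT 15: heading 216 -> 201
BK 15: (0,0) -> (14.004,5.376) [heading=201, draw]
FD 14: (14.004,5.376) -> (0.934,0.358) [heading=201, draw]
PU: pen up
Final: pos=(0.934,0.358), heading=201, 2 segment(s) drawn
Segments drawn: 2

Answer: 2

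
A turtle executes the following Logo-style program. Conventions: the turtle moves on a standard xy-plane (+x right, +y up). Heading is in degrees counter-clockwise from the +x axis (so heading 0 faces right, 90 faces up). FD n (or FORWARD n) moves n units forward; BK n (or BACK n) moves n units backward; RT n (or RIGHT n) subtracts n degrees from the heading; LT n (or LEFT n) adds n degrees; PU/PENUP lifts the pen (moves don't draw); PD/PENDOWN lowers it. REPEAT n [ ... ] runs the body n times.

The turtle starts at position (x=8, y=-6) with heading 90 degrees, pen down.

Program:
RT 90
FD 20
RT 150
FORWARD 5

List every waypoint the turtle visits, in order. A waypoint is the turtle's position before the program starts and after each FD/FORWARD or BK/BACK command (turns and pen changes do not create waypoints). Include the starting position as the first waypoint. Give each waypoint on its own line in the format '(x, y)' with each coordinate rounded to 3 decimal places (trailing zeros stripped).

Answer: (8, -6)
(28, -6)
(23.67, -8.5)

Derivation:
Executing turtle program step by step:
Start: pos=(8,-6), heading=90, pen down
RT 90: heading 90 -> 0
FD 20: (8,-6) -> (28,-6) [heading=0, draw]
RT 150: heading 0 -> 210
FD 5: (28,-6) -> (23.67,-8.5) [heading=210, draw]
Final: pos=(23.67,-8.5), heading=210, 2 segment(s) drawn
Waypoints (3 total):
(8, -6)
(28, -6)
(23.67, -8.5)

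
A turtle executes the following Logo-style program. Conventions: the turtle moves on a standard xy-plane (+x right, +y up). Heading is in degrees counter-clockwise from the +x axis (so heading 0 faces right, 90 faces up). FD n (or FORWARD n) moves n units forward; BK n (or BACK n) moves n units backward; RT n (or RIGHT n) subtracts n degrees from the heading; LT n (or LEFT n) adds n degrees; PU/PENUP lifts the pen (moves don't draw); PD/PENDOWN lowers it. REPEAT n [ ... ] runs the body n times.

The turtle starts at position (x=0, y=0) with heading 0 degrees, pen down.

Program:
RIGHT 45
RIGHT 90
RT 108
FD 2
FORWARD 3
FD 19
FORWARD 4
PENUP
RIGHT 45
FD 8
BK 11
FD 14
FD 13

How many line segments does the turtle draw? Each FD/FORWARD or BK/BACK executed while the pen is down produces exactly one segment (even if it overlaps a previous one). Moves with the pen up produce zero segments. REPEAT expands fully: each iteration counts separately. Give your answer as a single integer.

Answer: 4

Derivation:
Executing turtle program step by step:
Start: pos=(0,0), heading=0, pen down
RT 45: heading 0 -> 315
RT 90: heading 315 -> 225
RT 108: heading 225 -> 117
FD 2: (0,0) -> (-0.908,1.782) [heading=117, draw]
FD 3: (-0.908,1.782) -> (-2.27,4.455) [heading=117, draw]
FD 19: (-2.27,4.455) -> (-10.896,21.384) [heading=117, draw]
FD 4: (-10.896,21.384) -> (-12.712,24.948) [heading=117, draw]
PU: pen up
RT 45: heading 117 -> 72
FD 8: (-12.712,24.948) -> (-10.24,32.557) [heading=72, move]
BK 11: (-10.24,32.557) -> (-13.639,22.095) [heading=72, move]
FD 14: (-13.639,22.095) -> (-9.313,35.41) [heading=72, move]
FD 13: (-9.313,35.41) -> (-5.295,47.774) [heading=72, move]
Final: pos=(-5.295,47.774), heading=72, 4 segment(s) drawn
Segments drawn: 4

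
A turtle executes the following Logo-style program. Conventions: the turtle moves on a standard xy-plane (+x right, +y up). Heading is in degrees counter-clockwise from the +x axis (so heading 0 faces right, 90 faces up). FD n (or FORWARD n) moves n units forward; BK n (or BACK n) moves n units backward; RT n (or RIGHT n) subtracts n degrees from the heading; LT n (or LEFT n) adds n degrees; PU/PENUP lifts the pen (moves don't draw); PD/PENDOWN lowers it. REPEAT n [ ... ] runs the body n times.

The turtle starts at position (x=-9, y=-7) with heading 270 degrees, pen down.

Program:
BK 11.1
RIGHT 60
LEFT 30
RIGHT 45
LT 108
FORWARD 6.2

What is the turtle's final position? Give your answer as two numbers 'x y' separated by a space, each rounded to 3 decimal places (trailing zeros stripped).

Executing turtle program step by step:
Start: pos=(-9,-7), heading=270, pen down
BK 11.1: (-9,-7) -> (-9,4.1) [heading=270, draw]
RT 60: heading 270 -> 210
LT 30: heading 210 -> 240
RT 45: heading 240 -> 195
LT 108: heading 195 -> 303
FD 6.2: (-9,4.1) -> (-5.623,-1.1) [heading=303, draw]
Final: pos=(-5.623,-1.1), heading=303, 2 segment(s) drawn

Answer: -5.623 -1.1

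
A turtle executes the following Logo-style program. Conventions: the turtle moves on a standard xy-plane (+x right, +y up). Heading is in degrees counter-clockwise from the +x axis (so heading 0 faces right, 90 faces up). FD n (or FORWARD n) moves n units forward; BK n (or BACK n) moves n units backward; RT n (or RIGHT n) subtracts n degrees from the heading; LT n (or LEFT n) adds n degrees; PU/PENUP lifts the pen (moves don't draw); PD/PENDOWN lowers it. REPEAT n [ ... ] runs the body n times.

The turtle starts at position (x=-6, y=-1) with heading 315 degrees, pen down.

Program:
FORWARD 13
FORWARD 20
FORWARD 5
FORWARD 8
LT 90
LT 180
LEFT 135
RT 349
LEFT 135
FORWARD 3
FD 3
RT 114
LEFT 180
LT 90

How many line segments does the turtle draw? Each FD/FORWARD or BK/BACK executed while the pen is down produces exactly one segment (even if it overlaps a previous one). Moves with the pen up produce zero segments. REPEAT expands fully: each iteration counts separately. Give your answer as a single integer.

Answer: 6

Derivation:
Executing turtle program step by step:
Start: pos=(-6,-1), heading=315, pen down
FD 13: (-6,-1) -> (3.192,-10.192) [heading=315, draw]
FD 20: (3.192,-10.192) -> (17.335,-24.335) [heading=315, draw]
FD 5: (17.335,-24.335) -> (20.87,-27.87) [heading=315, draw]
FD 8: (20.87,-27.87) -> (26.527,-33.527) [heading=315, draw]
LT 90: heading 315 -> 45
LT 180: heading 45 -> 225
LT 135: heading 225 -> 0
RT 349: heading 0 -> 11
LT 135: heading 11 -> 146
FD 3: (26.527,-33.527) -> (24.04,-31.849) [heading=146, draw]
FD 3: (24.04,-31.849) -> (21.553,-30.172) [heading=146, draw]
RT 114: heading 146 -> 32
LT 180: heading 32 -> 212
LT 90: heading 212 -> 302
Final: pos=(21.553,-30.172), heading=302, 6 segment(s) drawn
Segments drawn: 6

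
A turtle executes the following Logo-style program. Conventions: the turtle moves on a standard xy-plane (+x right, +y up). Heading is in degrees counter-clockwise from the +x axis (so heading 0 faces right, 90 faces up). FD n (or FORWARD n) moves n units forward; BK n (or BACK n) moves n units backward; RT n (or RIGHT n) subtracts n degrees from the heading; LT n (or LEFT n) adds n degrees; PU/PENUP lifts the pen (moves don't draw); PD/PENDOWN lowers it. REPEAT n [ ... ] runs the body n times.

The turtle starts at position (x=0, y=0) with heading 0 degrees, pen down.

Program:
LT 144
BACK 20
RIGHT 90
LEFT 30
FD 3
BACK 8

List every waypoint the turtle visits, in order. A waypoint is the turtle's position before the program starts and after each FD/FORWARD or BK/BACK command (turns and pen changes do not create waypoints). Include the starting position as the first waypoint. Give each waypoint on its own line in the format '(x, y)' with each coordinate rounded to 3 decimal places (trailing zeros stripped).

Executing turtle program step by step:
Start: pos=(0,0), heading=0, pen down
LT 144: heading 0 -> 144
BK 20: (0,0) -> (16.18,-11.756) [heading=144, draw]
RT 90: heading 144 -> 54
LT 30: heading 54 -> 84
FD 3: (16.18,-11.756) -> (16.494,-8.772) [heading=84, draw]
BK 8: (16.494,-8.772) -> (15.658,-16.728) [heading=84, draw]
Final: pos=(15.658,-16.728), heading=84, 3 segment(s) drawn
Waypoints (4 total):
(0, 0)
(16.18, -11.756)
(16.494, -8.772)
(15.658, -16.728)

Answer: (0, 0)
(16.18, -11.756)
(16.494, -8.772)
(15.658, -16.728)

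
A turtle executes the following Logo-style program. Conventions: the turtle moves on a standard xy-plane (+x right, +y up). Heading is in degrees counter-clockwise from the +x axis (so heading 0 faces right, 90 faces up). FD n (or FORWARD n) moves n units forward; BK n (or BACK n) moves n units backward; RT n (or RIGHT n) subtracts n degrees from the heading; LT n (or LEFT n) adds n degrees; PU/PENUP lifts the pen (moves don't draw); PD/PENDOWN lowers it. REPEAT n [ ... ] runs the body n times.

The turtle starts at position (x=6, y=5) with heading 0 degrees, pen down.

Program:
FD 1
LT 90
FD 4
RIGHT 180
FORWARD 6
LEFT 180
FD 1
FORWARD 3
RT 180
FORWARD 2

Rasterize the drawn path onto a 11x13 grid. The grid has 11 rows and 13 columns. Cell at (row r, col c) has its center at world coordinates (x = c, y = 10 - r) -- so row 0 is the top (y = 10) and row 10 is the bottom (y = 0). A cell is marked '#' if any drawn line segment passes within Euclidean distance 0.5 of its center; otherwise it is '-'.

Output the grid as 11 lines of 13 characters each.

Segment 0: (6,5) -> (7,5)
Segment 1: (7,5) -> (7,9)
Segment 2: (7,9) -> (7,3)
Segment 3: (7,3) -> (7,4)
Segment 4: (7,4) -> (7,7)
Segment 5: (7,7) -> (7,5)

Answer: -------------
-------#-----
-------#-----
-------#-----
-------#-----
------##-----
-------#-----
-------#-----
-------------
-------------
-------------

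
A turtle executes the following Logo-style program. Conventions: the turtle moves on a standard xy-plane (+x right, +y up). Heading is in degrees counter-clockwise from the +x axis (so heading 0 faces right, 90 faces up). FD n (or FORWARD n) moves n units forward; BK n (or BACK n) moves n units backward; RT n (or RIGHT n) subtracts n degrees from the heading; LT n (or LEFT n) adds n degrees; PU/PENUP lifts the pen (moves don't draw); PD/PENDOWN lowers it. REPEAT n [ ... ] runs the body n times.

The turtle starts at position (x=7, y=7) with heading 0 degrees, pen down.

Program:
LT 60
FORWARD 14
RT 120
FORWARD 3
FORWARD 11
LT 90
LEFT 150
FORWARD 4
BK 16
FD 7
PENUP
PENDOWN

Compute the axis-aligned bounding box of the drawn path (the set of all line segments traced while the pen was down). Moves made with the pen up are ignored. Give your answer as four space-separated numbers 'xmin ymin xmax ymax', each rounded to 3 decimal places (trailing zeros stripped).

Answer: 7 7 33 19.124

Derivation:
Executing turtle program step by step:
Start: pos=(7,7), heading=0, pen down
LT 60: heading 0 -> 60
FD 14: (7,7) -> (14,19.124) [heading=60, draw]
RT 120: heading 60 -> 300
FD 3: (14,19.124) -> (15.5,16.526) [heading=300, draw]
FD 11: (15.5,16.526) -> (21,7) [heading=300, draw]
LT 90: heading 300 -> 30
LT 150: heading 30 -> 180
FD 4: (21,7) -> (17,7) [heading=180, draw]
BK 16: (17,7) -> (33,7) [heading=180, draw]
FD 7: (33,7) -> (26,7) [heading=180, draw]
PU: pen up
PD: pen down
Final: pos=(26,7), heading=180, 6 segment(s) drawn

Segment endpoints: x in {7, 14, 15.5, 17, 21, 26, 33}, y in {7, 7, 7, 7, 16.526, 19.124}
xmin=7, ymin=7, xmax=33, ymax=19.124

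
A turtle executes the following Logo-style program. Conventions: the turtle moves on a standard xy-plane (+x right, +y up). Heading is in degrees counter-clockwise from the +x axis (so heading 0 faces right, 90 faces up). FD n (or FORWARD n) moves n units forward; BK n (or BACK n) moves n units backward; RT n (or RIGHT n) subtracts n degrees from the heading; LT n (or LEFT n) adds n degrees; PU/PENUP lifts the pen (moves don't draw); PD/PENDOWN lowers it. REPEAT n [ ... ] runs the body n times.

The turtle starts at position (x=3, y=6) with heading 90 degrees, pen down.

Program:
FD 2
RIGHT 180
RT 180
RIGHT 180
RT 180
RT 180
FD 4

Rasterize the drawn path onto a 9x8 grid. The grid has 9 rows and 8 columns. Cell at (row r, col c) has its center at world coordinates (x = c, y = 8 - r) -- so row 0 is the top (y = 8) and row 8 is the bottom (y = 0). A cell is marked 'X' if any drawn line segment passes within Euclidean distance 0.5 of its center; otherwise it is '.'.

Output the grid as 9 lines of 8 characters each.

Answer: ...X....
...X....
...X....
...X....
...X....
........
........
........
........

Derivation:
Segment 0: (3,6) -> (3,8)
Segment 1: (3,8) -> (3,4)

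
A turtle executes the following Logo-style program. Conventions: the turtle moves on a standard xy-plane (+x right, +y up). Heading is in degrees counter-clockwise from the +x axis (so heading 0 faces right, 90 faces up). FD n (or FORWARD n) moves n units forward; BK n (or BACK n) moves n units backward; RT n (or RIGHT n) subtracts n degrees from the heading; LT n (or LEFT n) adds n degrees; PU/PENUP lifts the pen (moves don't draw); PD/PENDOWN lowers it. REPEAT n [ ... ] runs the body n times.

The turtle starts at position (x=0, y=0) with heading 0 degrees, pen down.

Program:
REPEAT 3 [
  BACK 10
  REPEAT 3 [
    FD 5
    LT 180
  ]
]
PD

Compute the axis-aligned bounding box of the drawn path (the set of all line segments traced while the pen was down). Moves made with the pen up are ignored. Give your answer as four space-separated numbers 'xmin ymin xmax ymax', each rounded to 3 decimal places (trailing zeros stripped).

Answer: -10 0 5 0

Derivation:
Executing turtle program step by step:
Start: pos=(0,0), heading=0, pen down
REPEAT 3 [
  -- iteration 1/3 --
  BK 10: (0,0) -> (-10,0) [heading=0, draw]
  REPEAT 3 [
    -- iteration 1/3 --
    FD 5: (-10,0) -> (-5,0) [heading=0, draw]
    LT 180: heading 0 -> 180
    -- iteration 2/3 --
    FD 5: (-5,0) -> (-10,0) [heading=180, draw]
    LT 180: heading 180 -> 0
    -- iteration 3/3 --
    FD 5: (-10,0) -> (-5,0) [heading=0, draw]
    LT 180: heading 0 -> 180
  ]
  -- iteration 2/3 --
  BK 10: (-5,0) -> (5,0) [heading=180, draw]
  REPEAT 3 [
    -- iteration 1/3 --
    FD 5: (5,0) -> (0,0) [heading=180, draw]
    LT 180: heading 180 -> 0
    -- iteration 2/3 --
    FD 5: (0,0) -> (5,0) [heading=0, draw]
    LT 180: heading 0 -> 180
    -- iteration 3/3 --
    FD 5: (5,0) -> (0,0) [heading=180, draw]
    LT 180: heading 180 -> 0
  ]
  -- iteration 3/3 --
  BK 10: (0,0) -> (-10,0) [heading=0, draw]
  REPEAT 3 [
    -- iteration 1/3 --
    FD 5: (-10,0) -> (-5,0) [heading=0, draw]
    LT 180: heading 0 -> 180
    -- iteration 2/3 --
    FD 5: (-5,0) -> (-10,0) [heading=180, draw]
    LT 180: heading 180 -> 0
    -- iteration 3/3 --
    FD 5: (-10,0) -> (-5,0) [heading=0, draw]
    LT 180: heading 0 -> 180
  ]
]
PD: pen down
Final: pos=(-5,0), heading=180, 12 segment(s) drawn

Segment endpoints: x in {-10, -5, 0, 5}, y in {0, 0, 0, 0, 0, 0, 0, 0, 0, 0, 0}
xmin=-10, ymin=0, xmax=5, ymax=0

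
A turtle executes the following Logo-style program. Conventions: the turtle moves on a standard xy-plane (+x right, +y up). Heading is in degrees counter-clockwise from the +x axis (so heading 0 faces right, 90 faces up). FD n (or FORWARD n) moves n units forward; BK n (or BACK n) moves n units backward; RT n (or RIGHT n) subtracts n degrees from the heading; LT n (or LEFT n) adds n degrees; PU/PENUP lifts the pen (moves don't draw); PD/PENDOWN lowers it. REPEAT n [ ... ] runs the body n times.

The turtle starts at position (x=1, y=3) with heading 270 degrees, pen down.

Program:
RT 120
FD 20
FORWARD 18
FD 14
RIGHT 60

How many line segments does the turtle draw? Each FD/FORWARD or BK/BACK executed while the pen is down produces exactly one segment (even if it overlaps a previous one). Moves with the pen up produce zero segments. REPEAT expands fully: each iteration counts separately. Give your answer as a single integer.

Answer: 3

Derivation:
Executing turtle program step by step:
Start: pos=(1,3), heading=270, pen down
RT 120: heading 270 -> 150
FD 20: (1,3) -> (-16.321,13) [heading=150, draw]
FD 18: (-16.321,13) -> (-31.909,22) [heading=150, draw]
FD 14: (-31.909,22) -> (-44.033,29) [heading=150, draw]
RT 60: heading 150 -> 90
Final: pos=(-44.033,29), heading=90, 3 segment(s) drawn
Segments drawn: 3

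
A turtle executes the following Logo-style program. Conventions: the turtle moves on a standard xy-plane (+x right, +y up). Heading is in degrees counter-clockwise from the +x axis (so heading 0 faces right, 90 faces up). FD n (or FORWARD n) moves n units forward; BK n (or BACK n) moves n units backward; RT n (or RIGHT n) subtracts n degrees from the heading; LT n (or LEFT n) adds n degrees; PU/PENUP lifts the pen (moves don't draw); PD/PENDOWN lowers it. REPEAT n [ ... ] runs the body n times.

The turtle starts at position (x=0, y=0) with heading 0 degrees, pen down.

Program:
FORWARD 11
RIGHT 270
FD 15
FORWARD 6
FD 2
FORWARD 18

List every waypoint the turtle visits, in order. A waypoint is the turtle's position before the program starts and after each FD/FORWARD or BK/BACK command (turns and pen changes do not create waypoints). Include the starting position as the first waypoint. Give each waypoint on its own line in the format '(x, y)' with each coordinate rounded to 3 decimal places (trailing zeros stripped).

Answer: (0, 0)
(11, 0)
(11, 15)
(11, 21)
(11, 23)
(11, 41)

Derivation:
Executing turtle program step by step:
Start: pos=(0,0), heading=0, pen down
FD 11: (0,0) -> (11,0) [heading=0, draw]
RT 270: heading 0 -> 90
FD 15: (11,0) -> (11,15) [heading=90, draw]
FD 6: (11,15) -> (11,21) [heading=90, draw]
FD 2: (11,21) -> (11,23) [heading=90, draw]
FD 18: (11,23) -> (11,41) [heading=90, draw]
Final: pos=(11,41), heading=90, 5 segment(s) drawn
Waypoints (6 total):
(0, 0)
(11, 0)
(11, 15)
(11, 21)
(11, 23)
(11, 41)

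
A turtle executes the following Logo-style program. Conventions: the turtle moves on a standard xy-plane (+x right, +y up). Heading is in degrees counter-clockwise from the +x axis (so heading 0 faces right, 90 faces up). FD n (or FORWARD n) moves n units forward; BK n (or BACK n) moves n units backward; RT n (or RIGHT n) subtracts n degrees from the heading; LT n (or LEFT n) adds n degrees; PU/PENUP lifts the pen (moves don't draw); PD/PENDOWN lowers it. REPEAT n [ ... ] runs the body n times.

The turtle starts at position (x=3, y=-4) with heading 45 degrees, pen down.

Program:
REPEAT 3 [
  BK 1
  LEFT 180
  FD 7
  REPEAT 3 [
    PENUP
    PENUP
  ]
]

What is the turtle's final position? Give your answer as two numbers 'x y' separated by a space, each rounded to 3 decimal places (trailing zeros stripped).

Answer: -2.657 -9.657

Derivation:
Executing turtle program step by step:
Start: pos=(3,-4), heading=45, pen down
REPEAT 3 [
  -- iteration 1/3 --
  BK 1: (3,-4) -> (2.293,-4.707) [heading=45, draw]
  LT 180: heading 45 -> 225
  FD 7: (2.293,-4.707) -> (-2.657,-9.657) [heading=225, draw]
  REPEAT 3 [
    -- iteration 1/3 --
    PU: pen up
    PU: pen up
    -- iteration 2/3 --
    PU: pen up
    PU: pen up
    -- iteration 3/3 --
    PU: pen up
    PU: pen up
  ]
  -- iteration 2/3 --
  BK 1: (-2.657,-9.657) -> (-1.95,-8.95) [heading=225, move]
  LT 180: heading 225 -> 45
  FD 7: (-1.95,-8.95) -> (3,-4) [heading=45, move]
  REPEAT 3 [
    -- iteration 1/3 --
    PU: pen up
    PU: pen up
    -- iteration 2/3 --
    PU: pen up
    PU: pen up
    -- iteration 3/3 --
    PU: pen up
    PU: pen up
  ]
  -- iteration 3/3 --
  BK 1: (3,-4) -> (2.293,-4.707) [heading=45, move]
  LT 180: heading 45 -> 225
  FD 7: (2.293,-4.707) -> (-2.657,-9.657) [heading=225, move]
  REPEAT 3 [
    -- iteration 1/3 --
    PU: pen up
    PU: pen up
    -- iteration 2/3 --
    PU: pen up
    PU: pen up
    -- iteration 3/3 --
    PU: pen up
    PU: pen up
  ]
]
Final: pos=(-2.657,-9.657), heading=225, 2 segment(s) drawn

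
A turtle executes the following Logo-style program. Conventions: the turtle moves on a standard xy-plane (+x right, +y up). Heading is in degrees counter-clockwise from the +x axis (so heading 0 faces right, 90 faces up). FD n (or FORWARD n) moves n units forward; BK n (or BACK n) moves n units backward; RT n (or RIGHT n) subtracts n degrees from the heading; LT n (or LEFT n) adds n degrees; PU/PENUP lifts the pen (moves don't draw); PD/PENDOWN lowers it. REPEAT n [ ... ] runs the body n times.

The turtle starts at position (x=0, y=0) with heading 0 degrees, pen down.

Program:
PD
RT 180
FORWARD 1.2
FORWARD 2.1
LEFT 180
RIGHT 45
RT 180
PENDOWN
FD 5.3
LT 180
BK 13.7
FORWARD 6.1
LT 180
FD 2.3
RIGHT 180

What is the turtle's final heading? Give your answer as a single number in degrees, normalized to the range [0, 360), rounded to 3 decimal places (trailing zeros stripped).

Executing turtle program step by step:
Start: pos=(0,0), heading=0, pen down
PD: pen down
RT 180: heading 0 -> 180
FD 1.2: (0,0) -> (-1.2,0) [heading=180, draw]
FD 2.1: (-1.2,0) -> (-3.3,0) [heading=180, draw]
LT 180: heading 180 -> 0
RT 45: heading 0 -> 315
RT 180: heading 315 -> 135
PD: pen down
FD 5.3: (-3.3,0) -> (-7.048,3.748) [heading=135, draw]
LT 180: heading 135 -> 315
BK 13.7: (-7.048,3.748) -> (-16.735,13.435) [heading=315, draw]
FD 6.1: (-16.735,13.435) -> (-12.422,9.122) [heading=315, draw]
LT 180: heading 315 -> 135
FD 2.3: (-12.422,9.122) -> (-14.048,10.748) [heading=135, draw]
RT 180: heading 135 -> 315
Final: pos=(-14.048,10.748), heading=315, 6 segment(s) drawn

Answer: 315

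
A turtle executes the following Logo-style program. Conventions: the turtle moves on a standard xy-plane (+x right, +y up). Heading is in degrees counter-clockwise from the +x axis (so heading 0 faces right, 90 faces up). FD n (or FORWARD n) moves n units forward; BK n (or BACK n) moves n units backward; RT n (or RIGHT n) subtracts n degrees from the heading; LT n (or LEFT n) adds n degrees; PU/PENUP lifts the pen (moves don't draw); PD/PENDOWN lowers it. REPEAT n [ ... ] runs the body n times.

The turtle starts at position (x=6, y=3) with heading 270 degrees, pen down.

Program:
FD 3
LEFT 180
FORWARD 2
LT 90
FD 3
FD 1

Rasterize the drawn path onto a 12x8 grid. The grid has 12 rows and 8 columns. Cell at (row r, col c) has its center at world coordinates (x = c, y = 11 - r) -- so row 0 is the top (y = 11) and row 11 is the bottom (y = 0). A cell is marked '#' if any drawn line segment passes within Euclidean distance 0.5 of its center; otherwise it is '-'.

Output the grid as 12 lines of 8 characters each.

Segment 0: (6,3) -> (6,0)
Segment 1: (6,0) -> (6,2)
Segment 2: (6,2) -> (3,2)
Segment 3: (3,2) -> (2,2)

Answer: --------
--------
--------
--------
--------
--------
--------
--------
------#-
--#####-
------#-
------#-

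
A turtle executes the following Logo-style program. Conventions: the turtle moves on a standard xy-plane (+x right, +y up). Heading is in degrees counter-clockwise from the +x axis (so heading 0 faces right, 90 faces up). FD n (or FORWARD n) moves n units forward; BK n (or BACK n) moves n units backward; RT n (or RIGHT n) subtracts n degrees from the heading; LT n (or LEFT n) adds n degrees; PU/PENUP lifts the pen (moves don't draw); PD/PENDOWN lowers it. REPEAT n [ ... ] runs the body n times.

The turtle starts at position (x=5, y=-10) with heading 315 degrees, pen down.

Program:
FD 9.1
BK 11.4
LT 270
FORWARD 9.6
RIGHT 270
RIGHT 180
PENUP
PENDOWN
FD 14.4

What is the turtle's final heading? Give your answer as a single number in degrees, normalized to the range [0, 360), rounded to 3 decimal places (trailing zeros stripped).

Executing turtle program step by step:
Start: pos=(5,-10), heading=315, pen down
FD 9.1: (5,-10) -> (11.435,-16.435) [heading=315, draw]
BK 11.4: (11.435,-16.435) -> (3.374,-8.374) [heading=315, draw]
LT 270: heading 315 -> 225
FD 9.6: (3.374,-8.374) -> (-3.415,-15.162) [heading=225, draw]
RT 270: heading 225 -> 315
RT 180: heading 315 -> 135
PU: pen up
PD: pen down
FD 14.4: (-3.415,-15.162) -> (-13.597,-4.98) [heading=135, draw]
Final: pos=(-13.597,-4.98), heading=135, 4 segment(s) drawn

Answer: 135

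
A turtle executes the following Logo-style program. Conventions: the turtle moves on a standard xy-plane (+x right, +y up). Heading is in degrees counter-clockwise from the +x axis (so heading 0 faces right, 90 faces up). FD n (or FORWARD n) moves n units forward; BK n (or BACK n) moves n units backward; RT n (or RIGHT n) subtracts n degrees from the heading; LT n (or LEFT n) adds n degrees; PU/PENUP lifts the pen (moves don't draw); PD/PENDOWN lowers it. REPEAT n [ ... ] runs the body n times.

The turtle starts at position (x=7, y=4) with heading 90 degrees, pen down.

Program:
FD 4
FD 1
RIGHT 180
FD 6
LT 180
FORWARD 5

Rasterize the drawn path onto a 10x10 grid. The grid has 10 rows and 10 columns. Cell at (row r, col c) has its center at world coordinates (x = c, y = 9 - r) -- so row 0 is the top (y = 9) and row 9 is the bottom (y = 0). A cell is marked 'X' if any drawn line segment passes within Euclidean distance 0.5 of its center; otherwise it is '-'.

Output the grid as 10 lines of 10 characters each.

Answer: -------X--
-------X--
-------X--
-------X--
-------X--
-------X--
-------X--
----------
----------
----------

Derivation:
Segment 0: (7,4) -> (7,8)
Segment 1: (7,8) -> (7,9)
Segment 2: (7,9) -> (7,3)
Segment 3: (7,3) -> (7,8)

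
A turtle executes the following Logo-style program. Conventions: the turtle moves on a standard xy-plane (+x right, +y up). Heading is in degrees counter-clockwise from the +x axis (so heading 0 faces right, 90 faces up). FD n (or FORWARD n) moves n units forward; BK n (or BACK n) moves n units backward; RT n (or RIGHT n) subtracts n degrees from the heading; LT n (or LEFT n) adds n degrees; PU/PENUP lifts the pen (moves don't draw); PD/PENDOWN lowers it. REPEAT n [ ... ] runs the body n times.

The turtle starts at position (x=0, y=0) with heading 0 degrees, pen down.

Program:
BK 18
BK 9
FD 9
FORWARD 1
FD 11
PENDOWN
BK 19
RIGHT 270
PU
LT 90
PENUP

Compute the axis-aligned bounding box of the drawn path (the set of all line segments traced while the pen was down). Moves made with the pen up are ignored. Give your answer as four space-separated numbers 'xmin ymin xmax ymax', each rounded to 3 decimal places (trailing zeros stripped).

Executing turtle program step by step:
Start: pos=(0,0), heading=0, pen down
BK 18: (0,0) -> (-18,0) [heading=0, draw]
BK 9: (-18,0) -> (-27,0) [heading=0, draw]
FD 9: (-27,0) -> (-18,0) [heading=0, draw]
FD 1: (-18,0) -> (-17,0) [heading=0, draw]
FD 11: (-17,0) -> (-6,0) [heading=0, draw]
PD: pen down
BK 19: (-6,0) -> (-25,0) [heading=0, draw]
RT 270: heading 0 -> 90
PU: pen up
LT 90: heading 90 -> 180
PU: pen up
Final: pos=(-25,0), heading=180, 6 segment(s) drawn

Segment endpoints: x in {-27, -25, -18, -17, -6, 0}, y in {0}
xmin=-27, ymin=0, xmax=0, ymax=0

Answer: -27 0 0 0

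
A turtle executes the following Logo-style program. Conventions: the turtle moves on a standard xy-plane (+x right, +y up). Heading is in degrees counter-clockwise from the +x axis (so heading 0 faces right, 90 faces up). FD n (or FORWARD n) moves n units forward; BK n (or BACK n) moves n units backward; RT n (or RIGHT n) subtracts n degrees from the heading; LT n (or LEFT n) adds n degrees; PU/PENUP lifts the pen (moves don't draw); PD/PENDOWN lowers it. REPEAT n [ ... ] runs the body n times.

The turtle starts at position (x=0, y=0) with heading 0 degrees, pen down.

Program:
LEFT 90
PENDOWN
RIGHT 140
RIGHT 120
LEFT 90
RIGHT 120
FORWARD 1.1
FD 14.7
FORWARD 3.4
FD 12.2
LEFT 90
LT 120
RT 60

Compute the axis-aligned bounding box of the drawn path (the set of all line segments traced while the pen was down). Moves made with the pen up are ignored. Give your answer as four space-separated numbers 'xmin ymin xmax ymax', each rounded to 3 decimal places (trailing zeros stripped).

Answer: -29.506 0 0 10.739

Derivation:
Executing turtle program step by step:
Start: pos=(0,0), heading=0, pen down
LT 90: heading 0 -> 90
PD: pen down
RT 140: heading 90 -> 310
RT 120: heading 310 -> 190
LT 90: heading 190 -> 280
RT 120: heading 280 -> 160
FD 1.1: (0,0) -> (-1.034,0.376) [heading=160, draw]
FD 14.7: (-1.034,0.376) -> (-14.847,5.404) [heading=160, draw]
FD 3.4: (-14.847,5.404) -> (-18.042,6.567) [heading=160, draw]
FD 12.2: (-18.042,6.567) -> (-29.506,10.739) [heading=160, draw]
LT 90: heading 160 -> 250
LT 120: heading 250 -> 10
RT 60: heading 10 -> 310
Final: pos=(-29.506,10.739), heading=310, 4 segment(s) drawn

Segment endpoints: x in {-29.506, -18.042, -14.847, -1.034, 0}, y in {0, 0.376, 5.404, 6.567, 10.739}
xmin=-29.506, ymin=0, xmax=0, ymax=10.739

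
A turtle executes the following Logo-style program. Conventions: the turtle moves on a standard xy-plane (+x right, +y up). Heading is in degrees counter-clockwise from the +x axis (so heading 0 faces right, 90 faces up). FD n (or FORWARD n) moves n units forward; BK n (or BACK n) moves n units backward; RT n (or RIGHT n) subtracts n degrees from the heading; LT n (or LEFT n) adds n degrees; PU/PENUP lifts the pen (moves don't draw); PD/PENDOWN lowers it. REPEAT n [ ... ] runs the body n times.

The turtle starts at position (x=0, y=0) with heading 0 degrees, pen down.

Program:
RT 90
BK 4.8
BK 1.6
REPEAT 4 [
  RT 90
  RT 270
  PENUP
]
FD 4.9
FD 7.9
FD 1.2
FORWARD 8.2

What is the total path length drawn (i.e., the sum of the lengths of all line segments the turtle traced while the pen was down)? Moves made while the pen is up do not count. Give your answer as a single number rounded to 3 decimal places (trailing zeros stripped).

Executing turtle program step by step:
Start: pos=(0,0), heading=0, pen down
RT 90: heading 0 -> 270
BK 4.8: (0,0) -> (0,4.8) [heading=270, draw]
BK 1.6: (0,4.8) -> (0,6.4) [heading=270, draw]
REPEAT 4 [
  -- iteration 1/4 --
  RT 90: heading 270 -> 180
  RT 270: heading 180 -> 270
  PU: pen up
  -- iteration 2/4 --
  RT 90: heading 270 -> 180
  RT 270: heading 180 -> 270
  PU: pen up
  -- iteration 3/4 --
  RT 90: heading 270 -> 180
  RT 270: heading 180 -> 270
  PU: pen up
  -- iteration 4/4 --
  RT 90: heading 270 -> 180
  RT 270: heading 180 -> 270
  PU: pen up
]
FD 4.9: (0,6.4) -> (0,1.5) [heading=270, move]
FD 7.9: (0,1.5) -> (0,-6.4) [heading=270, move]
FD 1.2: (0,-6.4) -> (0,-7.6) [heading=270, move]
FD 8.2: (0,-7.6) -> (0,-15.8) [heading=270, move]
Final: pos=(0,-15.8), heading=270, 2 segment(s) drawn

Segment lengths:
  seg 1: (0,0) -> (0,4.8), length = 4.8
  seg 2: (0,4.8) -> (0,6.4), length = 1.6
Total = 6.4

Answer: 6.4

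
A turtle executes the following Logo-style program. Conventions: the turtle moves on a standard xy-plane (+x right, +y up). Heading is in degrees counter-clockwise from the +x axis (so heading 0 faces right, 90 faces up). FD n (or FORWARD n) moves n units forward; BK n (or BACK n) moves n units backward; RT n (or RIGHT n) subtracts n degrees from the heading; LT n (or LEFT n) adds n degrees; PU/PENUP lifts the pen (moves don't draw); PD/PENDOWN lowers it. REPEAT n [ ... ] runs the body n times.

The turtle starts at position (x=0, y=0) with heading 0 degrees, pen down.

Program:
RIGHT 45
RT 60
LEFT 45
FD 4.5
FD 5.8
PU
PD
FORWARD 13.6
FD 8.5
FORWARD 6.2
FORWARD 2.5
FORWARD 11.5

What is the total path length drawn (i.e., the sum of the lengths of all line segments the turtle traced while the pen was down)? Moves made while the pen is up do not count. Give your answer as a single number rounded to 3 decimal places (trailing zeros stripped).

Answer: 52.6

Derivation:
Executing turtle program step by step:
Start: pos=(0,0), heading=0, pen down
RT 45: heading 0 -> 315
RT 60: heading 315 -> 255
LT 45: heading 255 -> 300
FD 4.5: (0,0) -> (2.25,-3.897) [heading=300, draw]
FD 5.8: (2.25,-3.897) -> (5.15,-8.92) [heading=300, draw]
PU: pen up
PD: pen down
FD 13.6: (5.15,-8.92) -> (11.95,-20.698) [heading=300, draw]
FD 8.5: (11.95,-20.698) -> (16.2,-28.059) [heading=300, draw]
FD 6.2: (16.2,-28.059) -> (19.3,-33.429) [heading=300, draw]
FD 2.5: (19.3,-33.429) -> (20.55,-35.594) [heading=300, draw]
FD 11.5: (20.55,-35.594) -> (26.3,-45.553) [heading=300, draw]
Final: pos=(26.3,-45.553), heading=300, 7 segment(s) drawn

Segment lengths:
  seg 1: (0,0) -> (2.25,-3.897), length = 4.5
  seg 2: (2.25,-3.897) -> (5.15,-8.92), length = 5.8
  seg 3: (5.15,-8.92) -> (11.95,-20.698), length = 13.6
  seg 4: (11.95,-20.698) -> (16.2,-28.059), length = 8.5
  seg 5: (16.2,-28.059) -> (19.3,-33.429), length = 6.2
  seg 6: (19.3,-33.429) -> (20.55,-35.594), length = 2.5
  seg 7: (20.55,-35.594) -> (26.3,-45.553), length = 11.5
Total = 52.6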